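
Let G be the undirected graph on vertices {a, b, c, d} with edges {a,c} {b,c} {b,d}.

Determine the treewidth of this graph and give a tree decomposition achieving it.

Each bag holds 2 vertices, so the decomposition has width 1, which upper-bounds the treewidth. G has an edge, so its treewidth is at least 1. Combining the bounds, tw(G) = 1.

Treewidth 1.
Bags: B1 = {a, c}  B2 = {b, c}  B3 = {b, d}
Tree: B1–B2, B2–B3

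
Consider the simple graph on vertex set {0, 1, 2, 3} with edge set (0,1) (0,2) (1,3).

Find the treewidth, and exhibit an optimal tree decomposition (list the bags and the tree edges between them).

The largest bag has 2 vertices, giving width 1; this decomposition certifies tw(G) ≤ 1. Any graph with an edge has treewidth ≥ 1, and G has the edge 3–1. Hence tw(G) = 1 exactly.

Treewidth 1.
One such decomposition:
Bags: B1 = {1, 3}  B2 = {0, 1}  B3 = {0, 2}
Tree: B1–B2, B2–B3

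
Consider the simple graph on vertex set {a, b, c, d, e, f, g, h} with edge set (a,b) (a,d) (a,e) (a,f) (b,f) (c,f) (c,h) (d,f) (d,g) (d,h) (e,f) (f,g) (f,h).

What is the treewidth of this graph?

2

A width-2 tree decomposition is:
Bags: B1 = {d, f, h}  B2 = {d, f, g}  B3 = {a, d, f}  B4 = {a, b, f}  B5 = {c, f, h}  B6 = {a, e, f}
Tree: B1–B2, B1–B3, B3–B4, B1–B5, B4–B6
The largest bag has 3 vertices, giving width 2; this decomposition certifies tw(G) ≤ 2. For the lower bound, the 3 vertices {d, f, g} are pairwise adjacent, and any tree decomposition puts a clique entirely inside one bag — forcing width ≥ 2. The upper and lower bounds meet at 2, so that is the treewidth.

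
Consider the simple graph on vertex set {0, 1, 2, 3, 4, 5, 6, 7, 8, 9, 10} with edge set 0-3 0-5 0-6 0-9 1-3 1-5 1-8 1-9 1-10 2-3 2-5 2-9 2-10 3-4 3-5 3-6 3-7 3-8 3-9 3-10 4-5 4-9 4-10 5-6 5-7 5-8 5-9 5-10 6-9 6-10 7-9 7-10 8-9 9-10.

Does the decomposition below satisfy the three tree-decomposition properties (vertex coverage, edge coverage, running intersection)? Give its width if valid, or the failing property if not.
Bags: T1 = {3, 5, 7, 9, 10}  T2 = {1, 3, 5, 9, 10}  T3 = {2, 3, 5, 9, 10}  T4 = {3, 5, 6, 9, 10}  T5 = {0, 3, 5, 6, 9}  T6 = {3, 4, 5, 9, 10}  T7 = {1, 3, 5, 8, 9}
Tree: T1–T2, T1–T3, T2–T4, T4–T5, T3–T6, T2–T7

Yes; width 4.

Every vertex of G appears in some bag (union = {0, 1, 2, 3, 4, 5, 6, 7, 8, 9, 10}); every edge is covered by a bag; and for each vertex v the set of bags containing v is connected in the bag tree. The decomposition is therefore valid. The largest bag has 5 vertices, so the width is 4.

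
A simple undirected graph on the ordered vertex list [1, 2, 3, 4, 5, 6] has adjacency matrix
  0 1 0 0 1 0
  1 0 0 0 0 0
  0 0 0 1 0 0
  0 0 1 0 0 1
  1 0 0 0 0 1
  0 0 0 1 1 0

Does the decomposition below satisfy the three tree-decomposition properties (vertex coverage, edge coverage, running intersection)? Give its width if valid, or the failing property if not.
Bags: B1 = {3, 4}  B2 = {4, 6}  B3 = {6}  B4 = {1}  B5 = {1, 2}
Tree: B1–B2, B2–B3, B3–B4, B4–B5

No — vertex 5 appears in no bag.

A tree decomposition must satisfy three properties: every vertex lies in some bag; for every edge, both endpoints lie together in some bag; and for every vertex, the bags containing it form a connected subtree. Here vertex 5 appears in no bag, so the decomposition is invalid.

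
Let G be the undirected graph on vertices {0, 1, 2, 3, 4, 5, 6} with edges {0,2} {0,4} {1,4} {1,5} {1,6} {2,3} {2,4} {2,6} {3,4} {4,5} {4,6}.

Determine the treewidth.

A width-2 tree decomposition is:
Bags: B1 = {2, 4, 6}  B2 = {2, 3, 4}  B3 = {1, 4, 6}  B4 = {1, 4, 5}  B5 = {0, 2, 4}
Tree: B1–B2, B1–B3, B3–B4, B2–B5
Every bag has size at most 3, so the width is 3 − 1 = 2 and tw(G) ≤ 2. For the lower bound, the 3 vertices {1, 4, 5} are pairwise adjacent, and any tree decomposition puts a clique entirely inside one bag — forcing width ≥ 2. The upper and lower bounds meet at 2, so that is the treewidth.

2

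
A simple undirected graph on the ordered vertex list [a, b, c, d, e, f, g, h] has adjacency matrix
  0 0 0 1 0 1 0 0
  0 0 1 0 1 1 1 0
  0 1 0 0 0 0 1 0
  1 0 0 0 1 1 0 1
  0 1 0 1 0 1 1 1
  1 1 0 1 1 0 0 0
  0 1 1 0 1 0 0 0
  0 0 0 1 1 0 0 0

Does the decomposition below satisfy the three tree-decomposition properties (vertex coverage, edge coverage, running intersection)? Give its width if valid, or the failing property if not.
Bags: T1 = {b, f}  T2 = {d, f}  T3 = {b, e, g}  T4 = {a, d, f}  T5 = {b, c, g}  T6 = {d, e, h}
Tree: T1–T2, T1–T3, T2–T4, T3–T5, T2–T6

A tree decomposition must satisfy three properties: every vertex lies in some bag; for every edge, both endpoints lie together in some bag; and for every vertex, the bags containing it form a connected subtree. Here edge (e,f) lies in no bag, so the decomposition is invalid.

No — edge (e,f) lies in no bag.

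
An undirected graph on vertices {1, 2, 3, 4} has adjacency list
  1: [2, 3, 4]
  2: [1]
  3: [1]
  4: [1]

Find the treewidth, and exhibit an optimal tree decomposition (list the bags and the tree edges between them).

The largest bag has 2 vertices, giving width 1; this decomposition certifies tw(G) ≤ 1. Any graph with an edge has treewidth ≥ 1, and G has the edge 1–4. Combining the bounds, tw(G) = 1.

Treewidth 1.
One such decomposition:
Bags: B1 = {1, 4}  B2 = {1, 3}  B3 = {1, 2}
Tree: B1–B2, B1–B3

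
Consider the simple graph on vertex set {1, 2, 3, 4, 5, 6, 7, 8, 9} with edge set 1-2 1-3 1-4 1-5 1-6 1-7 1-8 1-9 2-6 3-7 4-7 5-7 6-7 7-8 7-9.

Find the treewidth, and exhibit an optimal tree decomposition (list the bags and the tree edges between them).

Every bag has size at most 3, so the width is 3 − 1 = 2 and tw(G) ≤ 2. On the other hand G contains the 3-clique {1, 2, 6}. A clique must lie in a single bag of any decomposition, so no decomposition can have width below 2. Hence tw(G) = 2 exactly.

Treewidth 2.
One optimal decomposition is:
Bags: B1 = {1, 7, 8}  B2 = {1, 5, 7}  B3 = {1, 3, 7}  B4 = {1, 4, 7}  B5 = {1, 7, 9}  B6 = {1, 6, 7}  B7 = {1, 2, 6}
Tree: B1–B2, B1–B3, B3–B4, B3–B5, B5–B6, B6–B7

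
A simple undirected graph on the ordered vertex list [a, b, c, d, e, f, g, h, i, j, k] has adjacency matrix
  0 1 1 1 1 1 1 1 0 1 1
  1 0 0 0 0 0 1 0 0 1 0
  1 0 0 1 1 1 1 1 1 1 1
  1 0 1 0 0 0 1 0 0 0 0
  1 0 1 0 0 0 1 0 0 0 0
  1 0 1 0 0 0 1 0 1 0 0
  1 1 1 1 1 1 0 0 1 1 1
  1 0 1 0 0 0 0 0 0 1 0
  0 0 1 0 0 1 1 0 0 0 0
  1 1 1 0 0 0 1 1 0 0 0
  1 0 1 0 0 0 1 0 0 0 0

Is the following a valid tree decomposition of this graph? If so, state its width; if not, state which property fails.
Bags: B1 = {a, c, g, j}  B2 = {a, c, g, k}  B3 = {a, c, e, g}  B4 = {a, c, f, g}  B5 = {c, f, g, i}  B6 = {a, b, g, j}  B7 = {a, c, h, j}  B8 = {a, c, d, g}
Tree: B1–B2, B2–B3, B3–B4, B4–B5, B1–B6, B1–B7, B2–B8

Yes; width 3.

Checking the three conditions: (i) the bags cover all of {a, b, c, d, e, f, g, h, i, j, k}; (ii) for each edge, some bag contains both endpoints; (iii) the bags containing any fixed vertex form a subtree. All hold, so the decomposition is valid with width 4 − 1 = 3.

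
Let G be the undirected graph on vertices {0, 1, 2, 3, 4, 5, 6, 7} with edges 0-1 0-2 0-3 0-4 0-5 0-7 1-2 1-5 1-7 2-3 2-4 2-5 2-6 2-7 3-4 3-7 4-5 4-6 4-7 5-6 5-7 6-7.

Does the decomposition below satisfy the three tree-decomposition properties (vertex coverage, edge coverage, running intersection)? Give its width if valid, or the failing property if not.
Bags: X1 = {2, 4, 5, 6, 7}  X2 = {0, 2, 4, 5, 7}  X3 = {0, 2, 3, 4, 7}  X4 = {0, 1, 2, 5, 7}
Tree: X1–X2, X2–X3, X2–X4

Yes; width 4.

Vertex coverage: the bags together contain {0, 1, 2, 3, 4, 5, 6, 7}, the full vertex set. Edge coverage: each edge of G has both endpoints in at least one bag. Running intersection: for every vertex, the bags containing it form a connected subtree. All three properties hold, so this is a valid tree decomposition of width max|bag| − 1 = 4, and hence tw(G) ≤ 4.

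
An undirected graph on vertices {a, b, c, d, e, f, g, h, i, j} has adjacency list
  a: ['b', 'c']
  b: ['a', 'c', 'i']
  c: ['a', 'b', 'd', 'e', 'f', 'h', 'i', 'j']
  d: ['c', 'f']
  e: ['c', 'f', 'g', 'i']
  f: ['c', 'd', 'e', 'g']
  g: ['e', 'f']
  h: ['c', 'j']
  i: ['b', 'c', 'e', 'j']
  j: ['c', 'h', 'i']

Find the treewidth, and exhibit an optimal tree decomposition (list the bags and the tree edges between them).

The largest bag has 3 vertices, giving width 2; this decomposition certifies tw(G) ≤ 2. For the lower bound, the 3 vertices {e, f, g} are pairwise adjacent, and any tree decomposition puts a clique entirely inside one bag — forcing width ≥ 2. Hence tw(G) = 2 exactly.

Treewidth 2.
Bags: B1 = {a, b, c}  B2 = {b, c, i}  B3 = {c, i, j}  B4 = {c, e, i}  B5 = {c, e, f}  B6 = {c, h, j}  B7 = {e, f, g}  B8 = {c, d, f}
Tree: B1–B2, B2–B3, B2–B4, B4–B5, B3–B6, B5–B7, B5–B8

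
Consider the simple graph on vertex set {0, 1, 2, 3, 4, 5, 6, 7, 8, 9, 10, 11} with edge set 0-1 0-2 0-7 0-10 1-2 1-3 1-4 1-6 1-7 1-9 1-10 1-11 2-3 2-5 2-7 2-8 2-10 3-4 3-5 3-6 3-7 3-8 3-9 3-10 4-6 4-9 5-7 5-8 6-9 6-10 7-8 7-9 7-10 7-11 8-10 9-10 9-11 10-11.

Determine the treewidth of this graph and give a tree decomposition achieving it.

Each bag holds 5 vertices, so the decomposition has width 4, which upper-bounds the treewidth. Conversely, {2, 3, 7, 8, 10} is a clique of size 5, and the vertices of any clique must share a bag in every tree decomposition; so some bag has ≥ 5 vertices and tw(G) ≥ 4. Combining the bounds, tw(G) = 4.

Treewidth 4.
One such decomposition:
Bags: B1 = {1, 2, 3, 7, 10}  B2 = {2, 3, 7, 8, 10}  B3 = {1, 3, 7, 9, 10}  B4 = {1, 3, 6, 9, 10}  B5 = {1, 3, 4, 6, 9}  B6 = {1, 7, 9, 10, 11}  B7 = {0, 1, 2, 7, 10}  B8 = {2, 3, 5, 7, 8}
Tree: B1–B2, B1–B3, B3–B4, B4–B5, B3–B6, B1–B7, B2–B8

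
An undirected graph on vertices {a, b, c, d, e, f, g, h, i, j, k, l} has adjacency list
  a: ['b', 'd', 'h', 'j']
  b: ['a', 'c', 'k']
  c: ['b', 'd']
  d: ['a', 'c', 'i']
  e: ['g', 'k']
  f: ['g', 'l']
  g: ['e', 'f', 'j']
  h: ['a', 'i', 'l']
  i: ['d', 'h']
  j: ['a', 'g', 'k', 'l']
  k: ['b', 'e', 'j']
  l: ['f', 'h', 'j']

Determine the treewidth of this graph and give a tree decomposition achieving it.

Treewidth 3.
One such decomposition:
Bags: B1 = {e, f, g, k}  B2 = {f, g, j, k}  B3 = {f, j, k, l}  B4 = {b, j, k, l}  B5 = {a, b, j, l}  B6 = {a, b, h, l}  B7 = {a, b, c, h}  B8 = {a, c, d, h}  B9 = {c, d, h, i}
Tree: B1–B2, B2–B3, B3–B4, B4–B5, B5–B6, B6–B7, B7–B8, B8–B9

Every bag has size at most 4, so the width is 4 − 1 = 3 and tw(G) ≤ 3. For the lower bound: the 4 vertex sets {e,f,g}, {k}, {j}, {a,b,h,l} are disjoint, each induces a connected subgraph, and every pair is joined by at least one edge of G. Contracting each set to a single vertex therefore yields K_{4} as a minor, and since treewidth is minor-monotone, tw(G) ≥ tw(K_{4}) = 3. Therefore the treewidth is 3.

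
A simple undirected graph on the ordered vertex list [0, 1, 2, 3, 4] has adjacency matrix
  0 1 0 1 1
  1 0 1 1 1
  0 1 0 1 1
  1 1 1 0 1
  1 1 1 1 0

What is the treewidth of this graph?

3

A width-3 tree decomposition is:
Bags: B1 = {1, 2, 3, 4}  B2 = {0, 1, 3, 4}
Tree: B1–B2
Every bag has size at most 4, so the width is 4 − 1 = 3 and tw(G) ≤ 3. Conversely, {0, 1, 3, 4} is a clique of size 4, and the vertices of any clique must share a bag in every tree decomposition; so some bag has ≥ 4 vertices and tw(G) ≥ 3. Therefore the treewidth is 3.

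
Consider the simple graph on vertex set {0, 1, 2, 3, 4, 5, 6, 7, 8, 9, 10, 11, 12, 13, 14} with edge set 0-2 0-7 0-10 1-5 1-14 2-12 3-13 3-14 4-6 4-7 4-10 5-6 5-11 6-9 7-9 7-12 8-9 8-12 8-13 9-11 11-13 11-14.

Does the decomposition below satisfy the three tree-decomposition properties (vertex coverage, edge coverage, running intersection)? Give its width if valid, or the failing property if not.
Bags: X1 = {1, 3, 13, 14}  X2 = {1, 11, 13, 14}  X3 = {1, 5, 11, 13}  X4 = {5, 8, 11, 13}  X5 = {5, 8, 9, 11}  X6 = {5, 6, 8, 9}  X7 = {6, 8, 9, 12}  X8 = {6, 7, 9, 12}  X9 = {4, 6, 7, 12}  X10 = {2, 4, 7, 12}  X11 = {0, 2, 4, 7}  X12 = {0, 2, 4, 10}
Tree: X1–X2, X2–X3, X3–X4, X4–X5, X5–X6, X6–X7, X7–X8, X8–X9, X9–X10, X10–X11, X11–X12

Yes; width 3.

Every vertex of G appears in some bag (union = {0, 1, 2, 3, 4, 5, 6, 7, 8, 9, 10, 11, 12, 13, 14}); every edge is covered by a bag; and for each vertex v the set of bags containing v is connected in the bag tree. The decomposition is therefore valid. The largest bag has 4 vertices, so the width is 3.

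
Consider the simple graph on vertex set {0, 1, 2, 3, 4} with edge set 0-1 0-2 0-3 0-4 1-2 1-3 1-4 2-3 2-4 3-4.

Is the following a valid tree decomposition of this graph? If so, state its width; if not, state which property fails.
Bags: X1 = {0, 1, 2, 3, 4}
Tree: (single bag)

Vertex coverage: the bags together contain {0, 1, 2, 3, 4}, the full vertex set. Edge coverage: each edge of G has both endpoints in at least one bag. Running intersection: for every vertex, the bags containing it form a connected subtree. All three properties hold, so this is a valid tree decomposition of width max|bag| − 1 = 4, and hence tw(G) ≤ 4.

Yes; width 4.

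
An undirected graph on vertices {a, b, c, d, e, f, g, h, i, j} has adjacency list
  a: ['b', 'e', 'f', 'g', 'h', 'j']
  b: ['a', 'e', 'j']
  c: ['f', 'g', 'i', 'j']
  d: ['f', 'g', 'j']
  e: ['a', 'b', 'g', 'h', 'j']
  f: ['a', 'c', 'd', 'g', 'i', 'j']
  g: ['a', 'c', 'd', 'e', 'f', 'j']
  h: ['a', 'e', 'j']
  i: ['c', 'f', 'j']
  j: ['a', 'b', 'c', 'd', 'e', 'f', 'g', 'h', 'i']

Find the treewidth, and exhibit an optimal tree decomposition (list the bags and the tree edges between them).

Treewidth 3.
One optimal decomposition is:
Bags: B1 = {c, f, g, j}  B2 = {a, f, g, j}  B3 = {c, f, i, j}  B4 = {a, e, g, j}  B5 = {a, b, e, j}  B6 = {a, e, h, j}  B7 = {d, f, g, j}
Tree: B1–B2, B1–B3, B2–B4, B4–B5, B4–B6, B2–B7

The largest bag has 4 vertices, giving width 3; this decomposition certifies tw(G) ≤ 3. On the other hand G contains the 4-clique {a, e, g, j}. A clique must lie in a single bag of any decomposition, so no decomposition can have width below 3. Combining the bounds, tw(G) = 3.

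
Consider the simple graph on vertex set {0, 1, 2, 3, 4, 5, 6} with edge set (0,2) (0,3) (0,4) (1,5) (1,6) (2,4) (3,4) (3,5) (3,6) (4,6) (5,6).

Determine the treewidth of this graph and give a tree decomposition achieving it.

Each bag holds 3 vertices, so the decomposition has width 2, which upper-bounds the treewidth. For the lower bound, the 3 vertices {1, 5, 6} are pairwise adjacent, and any tree decomposition puts a clique entirely inside one bag — forcing width ≥ 2. The upper and lower bounds meet at 2, so that is the treewidth.

Treewidth 2.
One optimal decomposition is:
Bags: B1 = {0, 3, 4}  B2 = {3, 4, 6}  B3 = {3, 5, 6}  B4 = {0, 2, 4}  B5 = {1, 5, 6}
Tree: B1–B2, B2–B3, B1–B4, B3–B5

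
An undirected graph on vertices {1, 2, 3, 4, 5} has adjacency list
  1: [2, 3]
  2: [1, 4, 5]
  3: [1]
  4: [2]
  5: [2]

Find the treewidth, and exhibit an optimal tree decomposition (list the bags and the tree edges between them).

Treewidth 1.
One optimal decomposition is:
Bags: B1 = {1, 2}  B2 = {2, 4}  B3 = {2, 5}  B4 = {1, 3}
Tree: B1–B2, B1–B3, B1–B4

Every bag has size at most 2, so the width is 2 − 1 = 1 and tw(G) ≤ 1. Any graph with an edge has treewidth ≥ 1, and G has the edge 1–2. Hence tw(G) = 1 exactly.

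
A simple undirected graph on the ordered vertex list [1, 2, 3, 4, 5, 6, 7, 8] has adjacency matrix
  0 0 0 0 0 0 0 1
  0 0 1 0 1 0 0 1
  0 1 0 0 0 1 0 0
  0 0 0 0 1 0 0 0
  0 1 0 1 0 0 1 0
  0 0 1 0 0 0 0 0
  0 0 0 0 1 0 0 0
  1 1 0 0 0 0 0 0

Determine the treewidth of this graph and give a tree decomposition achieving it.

Treewidth 1.
One such decomposition:
Bags: B1 = {2, 5}  B2 = {2, 8}  B3 = {1, 8}  B4 = {2, 3}  B5 = {5, 7}  B6 = {4, 5}  B7 = {3, 6}
Tree: B1–B2, B2–B3, B2–B4, B1–B5, B1–B6, B4–B7

The largest bag has 2 vertices, giving width 1; this decomposition certifies tw(G) ≤ 1. Since G has at least one edge (e.g. 5–2), it is not an edgeless graph, so tw(G) ≥ 1. Combining the bounds, tw(G) = 1.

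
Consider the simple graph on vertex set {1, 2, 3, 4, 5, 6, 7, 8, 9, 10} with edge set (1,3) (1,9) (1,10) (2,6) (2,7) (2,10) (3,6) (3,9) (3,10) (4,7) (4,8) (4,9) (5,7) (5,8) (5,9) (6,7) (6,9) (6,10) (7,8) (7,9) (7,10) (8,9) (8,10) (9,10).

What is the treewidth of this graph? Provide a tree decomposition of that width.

Treewidth 3.
One optimal decomposition is:
Bags: B1 = {7, 8, 9, 10}  B2 = {6, 7, 9, 10}  B3 = {3, 6, 9, 10}  B4 = {1, 3, 9, 10}  B5 = {4, 7, 8, 9}  B6 = {5, 7, 8, 9}  B7 = {2, 6, 7, 10}
Tree: B1–B2, B2–B3, B3–B4, B1–B5, B5–B6, B2–B7

Each bag holds 4 vertices, so the decomposition has width 3, which upper-bounds the treewidth. For the lower bound, the 4 vertices {1, 3, 9, 10} are pairwise adjacent, and any tree decomposition puts a clique entirely inside one bag — forcing width ≥ 3. The upper and lower bounds meet at 3, so that is the treewidth.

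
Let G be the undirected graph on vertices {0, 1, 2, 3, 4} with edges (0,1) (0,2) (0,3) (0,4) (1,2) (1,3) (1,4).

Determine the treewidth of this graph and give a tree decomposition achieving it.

Each bag holds 3 vertices, so the decomposition has width 2, which upper-bounds the treewidth. On the other hand G contains the 3-clique {0, 1, 2}. A clique must lie in a single bag of any decomposition, so no decomposition can have width below 2. Hence tw(G) = 2 exactly.

Treewidth 2.
One such decomposition:
Bags: B1 = {0, 1, 4}  B2 = {0, 1, 2}  B3 = {0, 1, 3}
Tree: B1–B2, B1–B3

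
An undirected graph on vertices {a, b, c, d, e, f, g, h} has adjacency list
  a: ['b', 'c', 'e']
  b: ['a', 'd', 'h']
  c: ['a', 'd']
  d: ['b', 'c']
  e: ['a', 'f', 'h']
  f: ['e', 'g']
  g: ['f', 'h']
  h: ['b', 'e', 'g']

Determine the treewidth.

2

A width-2 tree decomposition is:
Bags: B1 = {b, c, d}  B2 = {a, b, c}  B3 = {a, b, h}  B4 = {a, e, h}  B5 = {e, g, h}  B6 = {e, f, g}
Tree: B1–B2, B2–B3, B3–B4, B4–B5, B5–B6
Every bag has size at most 3, so the width is 3 − 1 = 2 and tw(G) ≤ 2. The edges d–c–a–b–d form a cycle, so G is not a tree and its treewidth is at least 2. Therefore the treewidth is 2.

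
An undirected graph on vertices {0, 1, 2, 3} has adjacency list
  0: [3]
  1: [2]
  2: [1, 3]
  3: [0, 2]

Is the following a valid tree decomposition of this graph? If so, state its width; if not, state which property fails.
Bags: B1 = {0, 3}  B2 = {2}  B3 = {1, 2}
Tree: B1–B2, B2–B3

A tree decomposition must satisfy three properties: every vertex lies in some bag; for every edge, both endpoints lie together in some bag; and for every vertex, the bags containing it form a connected subtree. Here edge (3,2) lies in no bag, so the decomposition is invalid.

No — edge (3,2) lies in no bag.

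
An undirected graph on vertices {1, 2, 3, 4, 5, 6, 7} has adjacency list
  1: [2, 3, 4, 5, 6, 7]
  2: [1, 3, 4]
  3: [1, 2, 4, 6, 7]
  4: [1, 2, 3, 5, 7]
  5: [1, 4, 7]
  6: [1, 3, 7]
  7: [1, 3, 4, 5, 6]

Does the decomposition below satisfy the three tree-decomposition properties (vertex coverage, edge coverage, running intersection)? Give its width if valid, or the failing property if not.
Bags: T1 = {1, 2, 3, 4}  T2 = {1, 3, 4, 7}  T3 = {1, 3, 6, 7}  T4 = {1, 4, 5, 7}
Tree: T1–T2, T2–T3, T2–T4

Checking the three conditions: (i) the bags cover all of {1, 2, 3, 4, 5, 6, 7}; (ii) for each edge, some bag contains both endpoints; (iii) the bags containing any fixed vertex form a subtree. All hold, so the decomposition is valid with width 4 − 1 = 3.

Yes; width 3.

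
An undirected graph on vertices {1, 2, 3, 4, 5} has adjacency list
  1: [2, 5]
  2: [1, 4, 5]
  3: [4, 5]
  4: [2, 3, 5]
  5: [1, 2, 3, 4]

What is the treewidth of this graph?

A width-2 tree decomposition is:
Bags: B1 = {1, 2, 5}  B2 = {2, 4, 5}  B3 = {3, 4, 5}
Tree: B1–B2, B2–B3
Every bag has size at most 3, so the width is 3 − 1 = 2 and tw(G) ≤ 2. For the lower bound, the 3 vertices {1, 2, 5} are pairwise adjacent, and any tree decomposition puts a clique entirely inside one bag — forcing width ≥ 2. Therefore the treewidth is 2.

2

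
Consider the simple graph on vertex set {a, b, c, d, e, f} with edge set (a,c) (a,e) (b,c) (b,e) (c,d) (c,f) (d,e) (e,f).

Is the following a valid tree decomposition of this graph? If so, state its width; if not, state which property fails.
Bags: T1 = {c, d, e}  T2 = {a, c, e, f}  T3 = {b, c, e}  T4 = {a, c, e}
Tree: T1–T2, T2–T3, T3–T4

A tree decomposition must satisfy three properties: every vertex lies in some bag; for every edge, both endpoints lie together in some bag; and for every vertex, the bags containing it form a connected subtree. Here bags containing vertex a are not connected in the tree, so the decomposition is invalid.

No — bags containing vertex a are not connected in the tree.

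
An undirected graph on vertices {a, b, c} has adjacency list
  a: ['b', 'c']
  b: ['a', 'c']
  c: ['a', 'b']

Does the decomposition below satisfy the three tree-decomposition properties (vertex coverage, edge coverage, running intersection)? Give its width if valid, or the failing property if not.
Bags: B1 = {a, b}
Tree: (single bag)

No — vertex c appears in no bag.

A tree decomposition must satisfy three properties: every vertex lies in some bag; for every edge, both endpoints lie together in some bag; and for every vertex, the bags containing it form a connected subtree. Here vertex c appears in no bag, so the decomposition is invalid.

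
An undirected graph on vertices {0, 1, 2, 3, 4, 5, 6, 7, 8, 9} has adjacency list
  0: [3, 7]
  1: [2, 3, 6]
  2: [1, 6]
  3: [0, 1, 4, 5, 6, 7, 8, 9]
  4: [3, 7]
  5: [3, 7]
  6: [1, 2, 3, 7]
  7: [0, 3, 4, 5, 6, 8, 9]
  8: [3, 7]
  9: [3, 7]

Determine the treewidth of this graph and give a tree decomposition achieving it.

Each bag holds 3 vertices, so the decomposition has width 2, which upper-bounds the treewidth. On the other hand G contains the 3-clique {1, 2, 6}. A clique must lie in a single bag of any decomposition, so no decomposition can have width below 2. Therefore the treewidth is 2.

Treewidth 2.
One such decomposition:
Bags: B1 = {3, 6, 7}  B2 = {3, 7, 8}  B3 = {0, 3, 7}  B4 = {1, 3, 6}  B5 = {3, 5, 7}  B6 = {3, 7, 9}  B7 = {1, 2, 6}  B8 = {3, 4, 7}
Tree: B1–B2, B2–B3, B1–B4, B2–B5, B3–B6, B4–B7, B1–B8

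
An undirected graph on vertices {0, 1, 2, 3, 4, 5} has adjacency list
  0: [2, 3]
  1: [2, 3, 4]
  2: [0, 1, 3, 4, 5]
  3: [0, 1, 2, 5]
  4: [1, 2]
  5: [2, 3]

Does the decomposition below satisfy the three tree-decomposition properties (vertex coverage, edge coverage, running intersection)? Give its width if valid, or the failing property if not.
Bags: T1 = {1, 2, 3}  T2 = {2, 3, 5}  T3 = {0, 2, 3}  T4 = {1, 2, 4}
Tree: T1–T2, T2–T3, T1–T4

Yes; width 2.

Checking the three conditions: (i) the bags cover all of {0, 1, 2, 3, 4, 5}; (ii) for each edge, some bag contains both endpoints; (iii) the bags containing any fixed vertex form a subtree. All hold, so the decomposition is valid with width 3 − 1 = 2.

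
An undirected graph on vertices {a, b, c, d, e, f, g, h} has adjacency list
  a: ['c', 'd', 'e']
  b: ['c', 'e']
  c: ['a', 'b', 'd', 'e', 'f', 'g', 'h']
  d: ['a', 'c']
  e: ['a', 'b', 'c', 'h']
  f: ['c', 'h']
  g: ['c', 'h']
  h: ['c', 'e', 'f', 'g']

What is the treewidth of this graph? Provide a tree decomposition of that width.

Treewidth 2.
Bags: B1 = {b, c, e}  B2 = {a, c, e}  B3 = {a, c, d}  B4 = {c, e, h}  B5 = {c, f, h}  B6 = {c, g, h}
Tree: B1–B2, B2–B3, B2–B4, B4–B5, B5–B6

Every bag has size at most 3, so the width is 3 − 1 = 2 and tw(G) ≤ 2. On the other hand G contains the 3-clique {a, c, d}. A clique must lie in a single bag of any decomposition, so no decomposition can have width below 2. Combining the bounds, tw(G) = 2.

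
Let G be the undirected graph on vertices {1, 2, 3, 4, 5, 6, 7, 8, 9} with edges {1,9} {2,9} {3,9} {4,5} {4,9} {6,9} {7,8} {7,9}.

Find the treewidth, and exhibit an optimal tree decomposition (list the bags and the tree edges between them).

Each bag holds 2 vertices, so the decomposition has width 1, which upper-bounds the treewidth. Since G has at least one edge (e.g. 7–9), it is not an edgeless graph, so tw(G) ≥ 1. Therefore the treewidth is 1.

Treewidth 1.
Bags: B1 = {7, 9}  B2 = {3, 9}  B3 = {1, 9}  B4 = {4, 9}  B5 = {7, 8}  B6 = {2, 9}  B7 = {4, 5}  B8 = {6, 9}
Tree: B1–B2, B2–B3, B2–B4, B1–B5, B4–B6, B4–B7, B3–B8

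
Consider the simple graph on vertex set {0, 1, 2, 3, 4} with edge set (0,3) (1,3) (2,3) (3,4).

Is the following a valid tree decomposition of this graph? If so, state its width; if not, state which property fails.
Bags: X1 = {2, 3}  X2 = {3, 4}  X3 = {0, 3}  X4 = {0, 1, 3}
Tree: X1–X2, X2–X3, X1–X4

No — bags containing vertex 0 are not connected in the tree.

A tree decomposition must satisfy three properties: every vertex lies in some bag; for every edge, both endpoints lie together in some bag; and for every vertex, the bags containing it form a connected subtree. Here bags containing vertex 0 are not connected in the tree, so the decomposition is invalid.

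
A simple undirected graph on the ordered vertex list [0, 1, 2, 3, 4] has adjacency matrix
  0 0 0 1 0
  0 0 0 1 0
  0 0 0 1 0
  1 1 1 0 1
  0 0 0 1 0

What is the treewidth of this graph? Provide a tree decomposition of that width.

Treewidth 1.
One optimal decomposition is:
Bags: B1 = {2, 3}  B2 = {1, 3}  B3 = {0, 3}  B4 = {3, 4}
Tree: B1–B2, B1–B3, B3–B4

Each bag holds 2 vertices, so the decomposition has width 1, which upper-bounds the treewidth. Since G has at least one edge (e.g. 2–3), it is not an edgeless graph, so tw(G) ≥ 1. Combining the bounds, tw(G) = 1.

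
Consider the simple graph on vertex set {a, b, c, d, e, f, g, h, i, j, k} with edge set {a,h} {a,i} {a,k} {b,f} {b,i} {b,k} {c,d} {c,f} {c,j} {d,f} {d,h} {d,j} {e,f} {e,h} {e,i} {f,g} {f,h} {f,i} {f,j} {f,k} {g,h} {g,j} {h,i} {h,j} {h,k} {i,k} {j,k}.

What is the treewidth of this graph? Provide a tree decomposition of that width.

Every bag has size at most 4, so the width is 4 − 1 = 3 and tw(G) ≤ 3. For the lower bound, the 4 vertices {a, h, i, k} are pairwise adjacent, and any tree decomposition puts a clique entirely inside one bag — forcing width ≥ 3. Hence tw(G) = 3 exactly.

Treewidth 3.
One such decomposition:
Bags: B1 = {f, h, i, k}  B2 = {f, h, j, k}  B3 = {b, f, i, k}  B4 = {f, g, h, j}  B5 = {e, f, h, i}  B6 = {d, f, h, j}  B7 = {c, d, f, j}  B8 = {a, h, i, k}
Tree: B1–B2, B1–B3, B2–B4, B1–B5, B2–B6, B6–B7, B1–B8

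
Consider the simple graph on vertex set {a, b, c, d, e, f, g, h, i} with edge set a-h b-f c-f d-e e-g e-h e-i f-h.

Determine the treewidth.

A width-1 tree decomposition is:
Bags: B1 = {a, h}  B2 = {e, h}  B3 = {f, h}  B4 = {e, i}  B5 = {c, f}  B6 = {d, e}  B7 = {b, f}  B8 = {e, g}
Tree: B1–B2, B2–B3, B2–B4, B3–B5, B4–B6, B3–B7, B6–B8
Each bag holds 2 vertices, so the decomposition has width 1, which upper-bounds the treewidth. Since G has at least one edge (e.g. h–a), it is not an edgeless graph, so tw(G) ≥ 1. Therefore the treewidth is 1.

1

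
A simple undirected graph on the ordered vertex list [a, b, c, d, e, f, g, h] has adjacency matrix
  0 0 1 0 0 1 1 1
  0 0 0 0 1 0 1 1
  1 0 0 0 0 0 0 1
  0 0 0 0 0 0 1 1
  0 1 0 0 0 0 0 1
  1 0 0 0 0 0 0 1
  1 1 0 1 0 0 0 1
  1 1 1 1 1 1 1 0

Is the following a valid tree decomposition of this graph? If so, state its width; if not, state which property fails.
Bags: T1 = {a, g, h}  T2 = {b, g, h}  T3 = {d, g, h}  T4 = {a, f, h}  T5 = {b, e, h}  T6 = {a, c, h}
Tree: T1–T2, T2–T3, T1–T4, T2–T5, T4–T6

Yes; width 2.

Vertex coverage: the bags together contain {a, b, c, d, e, f, g, h}, the full vertex set. Edge coverage: each edge of G has both endpoints in at least one bag. Running intersection: for every vertex, the bags containing it form a connected subtree. All three properties hold, so this is a valid tree decomposition of width max|bag| − 1 = 2, and hence tw(G) ≤ 2.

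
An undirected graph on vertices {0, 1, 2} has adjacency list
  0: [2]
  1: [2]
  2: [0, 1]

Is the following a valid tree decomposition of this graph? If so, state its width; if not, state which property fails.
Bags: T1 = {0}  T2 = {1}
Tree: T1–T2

No — vertex 2 appears in no bag.

A tree decomposition must satisfy three properties: every vertex lies in some bag; for every edge, both endpoints lie together in some bag; and for every vertex, the bags containing it form a connected subtree. Here vertex 2 appears in no bag, so the decomposition is invalid.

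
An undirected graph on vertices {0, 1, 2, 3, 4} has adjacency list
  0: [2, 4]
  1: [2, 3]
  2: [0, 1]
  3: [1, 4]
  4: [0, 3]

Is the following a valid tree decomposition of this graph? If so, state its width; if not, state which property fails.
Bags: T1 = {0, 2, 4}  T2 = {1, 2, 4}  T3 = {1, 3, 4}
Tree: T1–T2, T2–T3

Yes; width 2.

Checking the three conditions: (i) the bags cover all of {0, 1, 2, 3, 4}; (ii) for each edge, some bag contains both endpoints; (iii) the bags containing any fixed vertex form a subtree. All hold, so the decomposition is valid with width 3 − 1 = 2.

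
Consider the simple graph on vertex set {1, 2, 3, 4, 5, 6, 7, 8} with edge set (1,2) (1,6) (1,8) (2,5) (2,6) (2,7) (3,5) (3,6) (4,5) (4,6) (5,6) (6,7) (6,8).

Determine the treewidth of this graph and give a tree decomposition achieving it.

Each bag holds 3 vertices, so the decomposition has width 2, which upper-bounds the treewidth. Conversely, {1, 6, 8} is a clique of size 3, and the vertices of any clique must share a bag in every tree decomposition; so some bag has ≥ 3 vertices and tw(G) ≥ 2. Therefore the treewidth is 2.

Treewidth 2.
One such decomposition:
Bags: B1 = {2, 6, 7}  B2 = {1, 2, 6}  B3 = {1, 6, 8}  B4 = {2, 5, 6}  B5 = {3, 5, 6}  B6 = {4, 5, 6}
Tree: B1–B2, B2–B3, B1–B4, B4–B5, B5–B6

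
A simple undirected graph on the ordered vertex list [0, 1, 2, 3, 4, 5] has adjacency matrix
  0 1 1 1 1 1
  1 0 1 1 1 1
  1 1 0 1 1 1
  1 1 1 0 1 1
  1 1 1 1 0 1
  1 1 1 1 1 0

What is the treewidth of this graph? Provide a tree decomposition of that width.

With just one bag of size 6, the width is 6 − 1 = 5, so tw(G) ≤ 5. For the lower bound, the 6 vertices {0, 1, 2, 3, 4, 5} are pairwise adjacent, and any tree decomposition puts a clique entirely inside one bag — forcing width ≥ 5. Hence tw(G) = 5 exactly.

Treewidth 5.
Bags: B1 = {0, 1, 2, 3, 4, 5}
Tree: (single bag)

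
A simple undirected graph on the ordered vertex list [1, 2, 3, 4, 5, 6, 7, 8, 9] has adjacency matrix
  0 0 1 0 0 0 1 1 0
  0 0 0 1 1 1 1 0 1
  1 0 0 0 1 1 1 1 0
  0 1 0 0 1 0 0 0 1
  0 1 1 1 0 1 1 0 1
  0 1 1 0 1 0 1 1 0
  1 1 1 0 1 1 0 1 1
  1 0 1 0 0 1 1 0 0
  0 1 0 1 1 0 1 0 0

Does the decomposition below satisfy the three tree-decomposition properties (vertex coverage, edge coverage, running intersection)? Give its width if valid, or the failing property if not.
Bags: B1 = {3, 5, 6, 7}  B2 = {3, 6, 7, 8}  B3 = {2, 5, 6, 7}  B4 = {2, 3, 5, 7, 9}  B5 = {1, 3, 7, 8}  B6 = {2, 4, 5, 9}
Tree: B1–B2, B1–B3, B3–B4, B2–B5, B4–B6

A tree decomposition must satisfy three properties: every vertex lies in some bag; for every edge, both endpoints lie together in some bag; and for every vertex, the bags containing it form a connected subtree. Here bags containing vertex 3 are not connected in the tree, so the decomposition is invalid.

No — bags containing vertex 3 are not connected in the tree.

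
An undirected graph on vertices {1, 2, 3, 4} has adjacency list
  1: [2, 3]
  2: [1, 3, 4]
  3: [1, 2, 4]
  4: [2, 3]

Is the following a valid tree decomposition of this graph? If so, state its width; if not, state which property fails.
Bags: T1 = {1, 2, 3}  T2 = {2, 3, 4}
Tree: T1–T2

Yes; width 2.

Checking the three conditions: (i) the bags cover all of {1, 2, 3, 4}; (ii) for each edge, some bag contains both endpoints; (iii) the bags containing any fixed vertex form a subtree. All hold, so the decomposition is valid with width 3 − 1 = 2.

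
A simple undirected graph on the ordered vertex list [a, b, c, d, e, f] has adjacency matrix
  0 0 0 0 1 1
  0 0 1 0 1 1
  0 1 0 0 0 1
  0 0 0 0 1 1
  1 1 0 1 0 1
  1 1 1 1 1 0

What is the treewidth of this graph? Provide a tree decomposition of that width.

Every bag has size at most 3, so the width is 3 − 1 = 2 and tw(G) ≤ 2. For the lower bound, the 3 vertices {d, e, f} are pairwise adjacent, and any tree decomposition puts a clique entirely inside one bag — forcing width ≥ 2. Combining the bounds, tw(G) = 2.

Treewidth 2.
Bags: B1 = {d, e, f}  B2 = {b, e, f}  B3 = {b, c, f}  B4 = {a, e, f}
Tree: B1–B2, B2–B3, B2–B4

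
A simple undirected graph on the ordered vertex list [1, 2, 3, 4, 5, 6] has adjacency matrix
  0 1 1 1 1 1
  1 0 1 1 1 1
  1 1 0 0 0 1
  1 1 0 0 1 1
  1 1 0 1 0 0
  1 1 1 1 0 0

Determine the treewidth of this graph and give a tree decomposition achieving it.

Every bag has size at most 4, so the width is 4 − 1 = 3 and tw(G) ≤ 3. On the other hand G contains the 4-clique {1, 2, 3, 6}. A clique must lie in a single bag of any decomposition, so no decomposition can have width below 3. Combining the bounds, tw(G) = 3.

Treewidth 3.
One such decomposition:
Bags: B1 = {1, 2, 4, 6}  B2 = {1, 2, 4, 5}  B3 = {1, 2, 3, 6}
Tree: B1–B2, B1–B3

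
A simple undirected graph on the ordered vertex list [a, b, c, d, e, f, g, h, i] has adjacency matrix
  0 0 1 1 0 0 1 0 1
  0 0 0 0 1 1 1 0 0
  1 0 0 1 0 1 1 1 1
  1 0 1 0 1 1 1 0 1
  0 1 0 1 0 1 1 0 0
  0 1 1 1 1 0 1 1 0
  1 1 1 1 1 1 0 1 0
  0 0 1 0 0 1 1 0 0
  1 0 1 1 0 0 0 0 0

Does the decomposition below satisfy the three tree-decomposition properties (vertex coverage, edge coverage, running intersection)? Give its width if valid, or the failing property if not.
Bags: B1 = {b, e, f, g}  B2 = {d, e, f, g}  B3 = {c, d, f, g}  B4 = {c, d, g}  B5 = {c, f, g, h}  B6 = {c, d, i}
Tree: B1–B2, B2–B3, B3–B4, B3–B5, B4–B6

No — vertex a appears in no bag.

A tree decomposition must satisfy three properties: every vertex lies in some bag; for every edge, both endpoints lie together in some bag; and for every vertex, the bags containing it form a connected subtree. Here vertex a appears in no bag, so the decomposition is invalid.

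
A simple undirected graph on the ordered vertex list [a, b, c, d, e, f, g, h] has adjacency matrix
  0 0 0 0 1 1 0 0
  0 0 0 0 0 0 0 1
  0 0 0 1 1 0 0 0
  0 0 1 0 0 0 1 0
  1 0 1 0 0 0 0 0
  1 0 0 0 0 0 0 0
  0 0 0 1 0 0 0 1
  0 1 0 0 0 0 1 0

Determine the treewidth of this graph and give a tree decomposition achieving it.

Treewidth 1.
Bags: B1 = {b, h}  B2 = {g, h}  B3 = {d, g}  B4 = {c, d}  B5 = {c, e}  B6 = {a, e}  B7 = {a, f}
Tree: B1–B2, B2–B3, B3–B4, B4–B5, B5–B6, B6–B7

The largest bag has 2 vertices, giving width 1; this decomposition certifies tw(G) ≤ 1. Since G has at least one edge (e.g. b–h), it is not an edgeless graph, so tw(G) ≥ 1. The upper and lower bounds meet at 1, so that is the treewidth.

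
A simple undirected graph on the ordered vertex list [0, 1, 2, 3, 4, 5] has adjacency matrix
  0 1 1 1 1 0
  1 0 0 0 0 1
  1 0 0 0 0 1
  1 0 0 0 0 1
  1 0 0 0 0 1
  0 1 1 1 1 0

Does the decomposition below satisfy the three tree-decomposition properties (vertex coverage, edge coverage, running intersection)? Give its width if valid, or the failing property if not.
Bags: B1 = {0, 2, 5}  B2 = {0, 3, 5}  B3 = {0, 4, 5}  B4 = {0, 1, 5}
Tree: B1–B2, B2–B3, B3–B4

Every vertex of G appears in some bag (union = {0, 1, 2, 3, 4, 5}); every edge is covered by a bag; and for each vertex v the set of bags containing v is connected in the bag tree. The decomposition is therefore valid. The largest bag has 3 vertices, so the width is 2.

Yes; width 2.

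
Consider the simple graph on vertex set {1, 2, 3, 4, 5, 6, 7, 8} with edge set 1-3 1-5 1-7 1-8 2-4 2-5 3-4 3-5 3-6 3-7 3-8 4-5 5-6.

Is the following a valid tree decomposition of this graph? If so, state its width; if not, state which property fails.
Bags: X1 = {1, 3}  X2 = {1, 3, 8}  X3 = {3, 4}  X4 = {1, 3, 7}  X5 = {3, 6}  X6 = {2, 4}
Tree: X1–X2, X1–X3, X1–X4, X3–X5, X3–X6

A tree decomposition must satisfy three properties: every vertex lies in some bag; for every edge, both endpoints lie together in some bag; and for every vertex, the bags containing it form a connected subtree. Here vertex 5 appears in no bag, so the decomposition is invalid.

No — vertex 5 appears in no bag.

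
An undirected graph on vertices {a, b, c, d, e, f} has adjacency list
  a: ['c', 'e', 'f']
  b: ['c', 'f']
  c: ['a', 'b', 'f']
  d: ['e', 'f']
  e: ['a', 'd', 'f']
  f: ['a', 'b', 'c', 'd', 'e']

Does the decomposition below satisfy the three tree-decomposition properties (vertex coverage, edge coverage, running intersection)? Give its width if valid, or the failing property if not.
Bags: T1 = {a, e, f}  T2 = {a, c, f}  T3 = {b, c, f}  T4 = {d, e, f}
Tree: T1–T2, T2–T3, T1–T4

Yes; width 2.

Checking the three conditions: (i) the bags cover all of {a, b, c, d, e, f}; (ii) for each edge, some bag contains both endpoints; (iii) the bags containing any fixed vertex form a subtree. All hold, so the decomposition is valid with width 3 − 1 = 2.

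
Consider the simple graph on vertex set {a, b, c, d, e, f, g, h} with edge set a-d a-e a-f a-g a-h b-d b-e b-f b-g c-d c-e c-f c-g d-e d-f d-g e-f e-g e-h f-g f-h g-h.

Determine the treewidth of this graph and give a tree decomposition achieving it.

Every bag has size at most 5, so the width is 5 − 1 = 4 and tw(G) ≤ 4. For the lower bound, the 5 vertices {c, d, e, f, g} are pairwise adjacent, and any tree decomposition puts a clique entirely inside one bag — forcing width ≥ 4. Hence tw(G) = 4 exactly.

Treewidth 4.
One such decomposition:
Bags: B1 = {a, e, f, g, h}  B2 = {a, d, e, f, g}  B3 = {c, d, e, f, g}  B4 = {b, d, e, f, g}
Tree: B1–B2, B2–B3, B3–B4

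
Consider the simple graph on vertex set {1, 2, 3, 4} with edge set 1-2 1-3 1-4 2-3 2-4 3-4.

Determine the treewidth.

3

A width-3 tree decomposition is:
Bags: B1 = {1, 2, 3, 4}
Tree: (single bag)
With just one bag of size 4, the width is 4 − 1 = 3, so tw(G) ≤ 3. For the lower bound, the 4 vertices {1, 2, 3, 4} are pairwise adjacent, and any tree decomposition puts a clique entirely inside one bag — forcing width ≥ 3. Combining the bounds, tw(G) = 3.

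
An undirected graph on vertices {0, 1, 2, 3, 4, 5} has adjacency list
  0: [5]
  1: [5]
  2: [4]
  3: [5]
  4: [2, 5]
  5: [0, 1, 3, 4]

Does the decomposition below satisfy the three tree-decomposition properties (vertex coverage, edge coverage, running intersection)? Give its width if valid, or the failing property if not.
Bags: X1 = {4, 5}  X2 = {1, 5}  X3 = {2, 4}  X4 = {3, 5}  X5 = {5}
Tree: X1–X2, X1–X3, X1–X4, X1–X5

A tree decomposition must satisfy three properties: every vertex lies in some bag; for every edge, both endpoints lie together in some bag; and for every vertex, the bags containing it form a connected subtree. Here vertex 0 appears in no bag, so the decomposition is invalid.

No — vertex 0 appears in no bag.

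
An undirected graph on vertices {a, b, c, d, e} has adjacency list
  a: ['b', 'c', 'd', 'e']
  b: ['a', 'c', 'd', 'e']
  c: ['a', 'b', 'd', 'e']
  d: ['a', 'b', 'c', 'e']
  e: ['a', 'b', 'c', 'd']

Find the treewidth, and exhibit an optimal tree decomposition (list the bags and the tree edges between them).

A single bag containing all 5 vertices is trivially a valid decomposition of width 4. On the other hand G contains the 5-clique {a, b, c, d, e}. A clique must lie in a single bag of any decomposition, so no decomposition can have width below 4. The upper and lower bounds meet at 4, so that is the treewidth.

Treewidth 4.
One optimal decomposition is:
Bags: B1 = {a, b, c, d, e}
Tree: (single bag)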